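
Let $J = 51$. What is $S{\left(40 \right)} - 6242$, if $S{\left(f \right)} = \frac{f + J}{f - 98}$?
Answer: $- \frac{362127}{58} \approx -6243.6$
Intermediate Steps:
$S{\left(f \right)} = \frac{51 + f}{-98 + f}$ ($S{\left(f \right)} = \frac{f + 51}{f - 98} = \frac{51 + f}{-98 + f}$)
$S{\left(40 \right)} - 6242 = \frac{51 + 40}{-98 + 40} - 6242 = \frac{1}{-58} \cdot 91 - 6242 = \left(- \frac{1}{58}\right) 91 - 6242 = - \frac{91}{58} - 6242 = - \frac{362127}{58}$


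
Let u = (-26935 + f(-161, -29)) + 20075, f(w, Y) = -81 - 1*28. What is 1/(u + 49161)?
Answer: 1/42192 ≈ 2.3701e-5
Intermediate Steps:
f(w, Y) = -109 (f(w, Y) = -81 - 28 = -109)
u = -6969 (u = (-26935 - 109) + 20075 = -27044 + 20075 = -6969)
1/(u + 49161) = 1/(-6969 + 49161) = 1/42192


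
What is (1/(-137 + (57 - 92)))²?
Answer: 1/29584 ≈ 3.3802e-5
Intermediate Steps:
(1/(-137 + (57 - 92)))² = (1/(-137 - 35))² = (1/(-172))² = (-1/172)² = 1/29584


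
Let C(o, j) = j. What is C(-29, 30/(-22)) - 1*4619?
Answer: -50824/11 ≈ -4620.4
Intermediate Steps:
C(-29, 30/(-22)) - 1*4619 = 30/(-22) - 1*4619 = 30*(-1/22) - 4619 = -15/11 - 4619 = -50824/11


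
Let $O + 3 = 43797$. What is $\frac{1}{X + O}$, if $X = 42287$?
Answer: $\frac{1}{86081} \approx 1.1617 \cdot 10^{-5}$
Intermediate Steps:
$O = 43794$ ($O = -3 + 43797 = 43794$)
$\frac{1}{X + O} = \frac{1}{42287 + 43794} = \frac{1}{86081}$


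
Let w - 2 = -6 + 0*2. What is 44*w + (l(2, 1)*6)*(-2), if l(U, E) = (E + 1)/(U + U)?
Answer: -182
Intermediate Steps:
l(U, E) = (1 + E)/(2*U) (l(U, E) = (1 + E)/((2*U)) = (1 + E)*(1/(2*U)) = (1 + E)/(2*U))
w = -4 (w = 2 + (-6 + 0*2) = 2 + (-6 + 0) = 2 - 6 = -4)
44*w + (l(2, 1)*6)*(-2) = 44*(-4) + (((1/2)*(1 + 1)/2)*6)*(-2) = -176 + (((1/2)*(1/2)*2)*6)*(-2) = -176 + ((1/2)*6)*(-2) = -176 + 3*(-2) = -176 - 6 = -182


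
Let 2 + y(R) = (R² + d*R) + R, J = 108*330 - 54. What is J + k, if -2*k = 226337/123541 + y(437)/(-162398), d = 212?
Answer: 713954371011269/20062811318 ≈ 35586.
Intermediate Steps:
J = 35586 (J = 35640 - 54 = 35586)
y(R) = -2 + R² + 213*R (y(R) = -2 + ((R² + 212*R) + R) = -2 + (R² + 213*R) = -2 + R² + 213*R)
k = -832551079/20062811318 (k = -(226337/123541 + (-2 + 437² + 213*437)/(-162398))/2 = -(226337*(1/123541) + (-2 + 190969 + 93081)*(-1/162398))/2 = -(226337/123541 + 284048*(-1/162398))/2 = -(226337/123541 - 142024/81199)/2 = -½*832551079/10031405659 = -832551079/20062811318 ≈ -0.041497)
J + k = 35586 - 832551079/20062811318 = 713954371011269/20062811318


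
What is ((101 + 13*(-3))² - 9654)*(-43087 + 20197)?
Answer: 132990900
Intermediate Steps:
((101 + 13*(-3))² - 9654)*(-43087 + 20197) = ((101 - 39)² - 9654)*(-22890) = (62² - 9654)*(-22890) = (3844 - 9654)*(-22890) = -5810*(-22890) = 132990900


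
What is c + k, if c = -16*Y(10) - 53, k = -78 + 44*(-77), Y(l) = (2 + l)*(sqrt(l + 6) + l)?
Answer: -6207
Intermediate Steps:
Y(l) = (2 + l)*(l + sqrt(6 + l)) (Y(l) = (2 + l)*(sqrt(6 + l) + l) = (2 + l)*(l + sqrt(6 + l)))
k = -3466 (k = -78 - 3388 = -3466)
c = -2741 (c = -16*(10**2 + 2*10 + 2*sqrt(6 + 10) + 10*sqrt(6 + 10)) - 53 = -16*(100 + 20 + 2*sqrt(16) + 10*sqrt(16)) - 53 = -16*(100 + 20 + 2*4 + 10*4) - 53 = -16*(100 + 20 + 8 + 40) - 53 = -16*168 - 53 = -2688 - 53 = -2741)
c + k = -2741 - 3466 = -6207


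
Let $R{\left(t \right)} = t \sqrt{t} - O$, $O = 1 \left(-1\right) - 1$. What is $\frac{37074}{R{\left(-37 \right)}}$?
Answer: $\frac{74148}{50657} + \frac{1371738 i \sqrt{37}}{50657} \approx 1.4637 + 164.71 i$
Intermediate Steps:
$O = -2$ ($O = -1 - 1 = -2$)
$R{\left(t \right)} = 2 + t^{\frac{3}{2}}$ ($R{\left(t \right)} = t \sqrt{t} - -2 = t^{\frac{3}{2}} + 2 = 2 + t^{\frac{3}{2}}$)
$\frac{37074}{R{\left(-37 \right)}} = \frac{37074}{2 + \left(-37\right)^{\frac{3}{2}}} = \frac{37074}{2 - 37 i \sqrt{37}}$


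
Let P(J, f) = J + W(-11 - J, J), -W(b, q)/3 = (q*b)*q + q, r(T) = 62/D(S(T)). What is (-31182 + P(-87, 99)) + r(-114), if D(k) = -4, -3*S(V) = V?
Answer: -3513511/2 ≈ -1.7568e+6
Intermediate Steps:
S(V) = -V/3
r(T) = -31/2 (r(T) = 62/(-4) = 62*(-1/4) = -31/2)
W(b, q) = -3*q - 3*b*q**2 (W(b, q) = -3*((q*b)*q + q) = -3*((b*q)*q + q) = -3*(b*q**2 + q) = -3*(q + b*q**2) = -3*q - 3*b*q**2)
P(J, f) = J - 3*J*(1 + J*(-11 - J)) (P(J, f) = J - 3*J*(1 + (-11 - J)*J) = J - 3*J*(1 + J*(-11 - J)))
(-31182 + P(-87, 99)) + r(-114) = (-31182 - 87*(-2 + 3*(-87)*(11 - 87))) - 31/2 = (-31182 - 87*(-2 + 3*(-87)*(-76))) - 31/2 = (-31182 - 87*(-2 + 19836)) - 31/2 = (-31182 - 87*19834) - 31/2 = (-31182 - 1725558) - 31/2 = -1756740 - 31/2 = -3513511/2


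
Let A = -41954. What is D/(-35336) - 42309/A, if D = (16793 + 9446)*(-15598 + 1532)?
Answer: 3871445990305/370621636 ≈ 10446.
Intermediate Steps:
D = -369077774 (D = 26239*(-14066) = -369077774)
D/(-35336) - 42309/A = -369077774/(-35336) - 42309/(-41954) = -369077774*(-1/35336) - 42309*(-1/41954) = 184538887/17668 + 42309/41954 = 3871445990305/370621636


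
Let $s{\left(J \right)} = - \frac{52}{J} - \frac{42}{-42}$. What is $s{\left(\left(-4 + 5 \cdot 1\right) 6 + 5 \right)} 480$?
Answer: $- \frac{19680}{11} \approx -1789.1$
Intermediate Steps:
$s{\left(J \right)} = 1 - \frac{52}{J}$ ($s{\left(J \right)} = - \frac{52}{J} - -1 = - \frac{52}{J} + 1 = 1 - \frac{52}{J}$)
$s{\left(\left(-4 + 5 \cdot 1\right) 6 + 5 \right)} 480 = \frac{-52 + \left(\left(-4 + 5 \cdot 1\right) 6 + 5\right)}{\left(-4 + 5 \cdot 1\right) 6 + 5} \cdot 480 = \frac{-52 + \left(\left(-4 + 5\right) 6 + 5\right)}{\left(-4 + 5\right) 6 + 5} \cdot 480 = \frac{-52 + \left(1 \cdot 6 + 5\right)}{1 \cdot 6 + 5} \cdot 480 = \frac{-52 + \left(6 + 5\right)}{6 + 5} \cdot 480 = \frac{-52 + 11}{11} \cdot 480 = \frac{1}{11} \left(-41\right) 480 = \left(- \frac{41}{11}\right) 480 = - \frac{19680}{11}$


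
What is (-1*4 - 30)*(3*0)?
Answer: 0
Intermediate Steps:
(-1*4 - 30)*(3*0) = (-4 - 30)*0 = -34*0 = 0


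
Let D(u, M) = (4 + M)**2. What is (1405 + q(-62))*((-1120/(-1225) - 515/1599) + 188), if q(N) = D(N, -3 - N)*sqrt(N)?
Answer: 2965832203/11193 + 1994812407*I*sqrt(62)/2665 ≈ 2.6497e+5 + 5.8939e+6*I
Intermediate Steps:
q(N) = sqrt(N)*(1 - N)**2 (q(N) = (4 + (-3 - N))**2*sqrt(N) = (1 - N)**2*sqrt(N) = sqrt(N)*(1 - N)**2)
(1405 + q(-62))*((-1120/(-1225) - 515/1599) + 188) = (1405 + sqrt(-62)*(-1 - 62)**2)*((-1120/(-1225) - 515/1599) + 188) = (1405 + (I*sqrt(62))*(-63)**2)*((-1120*(-1/1225) - 515*1/1599) + 188) = (1405 + (I*sqrt(62))*3969)*((32/35 - 515/1599) + 188) = (1405 + 3969*I*sqrt(62))*(33143/55965 + 188) = (1405 + 3969*I*sqrt(62))*(10554563/55965) = 2965832203/11193 + 1994812407*I*sqrt(62)/2665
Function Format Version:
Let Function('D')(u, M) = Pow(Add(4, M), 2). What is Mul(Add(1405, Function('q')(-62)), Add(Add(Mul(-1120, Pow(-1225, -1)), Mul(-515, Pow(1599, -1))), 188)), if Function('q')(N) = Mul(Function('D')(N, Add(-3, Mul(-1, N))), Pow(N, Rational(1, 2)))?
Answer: Add(Rational(2965832203, 11193), Mul(Rational(1994812407, 2665), I, Pow(62, Rational(1, 2)))) ≈ Add(2.6497e+5, Mul(5.8939e+6, I))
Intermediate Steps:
Function('q')(N) = Mul(Pow(N, Rational(1, 2)), Pow(Add(1, Mul(-1, N)), 2)) (Function('q')(N) = Mul(Pow(Add(4, Add(-3, Mul(-1, N))), 2), Pow(N, Rational(1, 2))) = Mul(Pow(Add(1, Mul(-1, N)), 2), Pow(N, Rational(1, 2))) = Mul(Pow(N, Rational(1, 2)), Pow(Add(1, Mul(-1, N)), 2)))
Mul(Add(1405, Function('q')(-62)), Add(Add(Mul(-1120, Pow(-1225, -1)), Mul(-515, Pow(1599, -1))), 188)) = Mul(Add(1405, Mul(Pow(-62, Rational(1, 2)), Pow(Add(-1, -62), 2))), Add(Add(Mul(-1120, Pow(-1225, -1)), Mul(-515, Pow(1599, -1))), 188)) = Mul(Add(1405, Mul(Mul(I, Pow(62, Rational(1, 2))), Pow(-63, 2))), Add(Add(Mul(-1120, Rational(-1, 1225)), Mul(-515, Rational(1, 1599))), 188)) = Mul(Add(1405, Mul(Mul(I, Pow(62, Rational(1, 2))), 3969)), Add(Add(Rational(32, 35), Rational(-515, 1599)), 188)) = Mul(Add(1405, Mul(3969, I, Pow(62, Rational(1, 2)))), Add(Rational(33143, 55965), 188)) = Mul(Add(1405, Mul(3969, I, Pow(62, Rational(1, 2)))), Rational(10554563, 55965)) = Add(Rational(2965832203, 11193), Mul(Rational(1994812407, 2665), I, Pow(62, Rational(1, 2))))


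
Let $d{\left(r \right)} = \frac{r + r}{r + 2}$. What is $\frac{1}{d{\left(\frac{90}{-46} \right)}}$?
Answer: $- \frac{1}{90} \approx -0.011111$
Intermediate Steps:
$d{\left(r \right)} = \frac{2 r}{2 + r}$
$\frac{1}{d{\left(\frac{90}{-46} \right)}} = \frac{1}{2 \frac{90}{-46} \frac{1}{2 + \frac{90}{-46}}} = \frac{1}{2 \cdot 90 \left(- \frac{1}{46}\right) \frac{1}{2 + 90 \left(- \frac{1}{46}\right)}} = \frac{1}{2 \left(- \frac{45}{23}\right) \frac{1}{2 - \frac{45}{23}}} = \frac{1}{2 \left(- \frac{45}{23}\right) \frac{1}{\frac{1}{23}}} = \frac{1}{2 \left(- \frac{45}{23}\right) 23} = \frac{1}{-90} = - \frac{1}{90}$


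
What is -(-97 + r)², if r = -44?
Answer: -19881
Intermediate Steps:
-(-97 + r)² = -(-97 - 44)² = -1*(-141)² = -1*19881 = -19881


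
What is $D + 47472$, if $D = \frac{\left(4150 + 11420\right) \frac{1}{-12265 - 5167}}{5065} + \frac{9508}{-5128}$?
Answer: $\frac{268661392279421}{5659586428} \approx 47470.0$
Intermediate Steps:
$D = - \frac{10494630595}{5659586428}$ ($D = \frac{15570}{-17432} \cdot \frac{1}{5065} + 9508 \left(- \frac{1}{5128}\right) = 15570 \left(- \frac{1}{17432}\right) \frac{1}{5065} - \frac{2377}{1282} = \left(- \frac{7785}{8716}\right) \frac{1}{5065} - \frac{2377}{1282} = - \frac{1557}{8829308} - \frac{2377}{1282} = - \frac{10494630595}{5659586428} \approx -1.8543$)
$D + 47472 = - \frac{10494630595}{5659586428} + 47472 = \frac{268661392279421}{5659586428}$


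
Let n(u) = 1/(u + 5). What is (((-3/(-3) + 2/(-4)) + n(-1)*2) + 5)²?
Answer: 36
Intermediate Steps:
n(u) = 1/(5 + u)
(((-3/(-3) + 2/(-4)) + n(-1)*2) + 5)² = (((-3/(-3) + 2/(-4)) + 2/(5 - 1)) + 5)² = (((-3*(-⅓) + 2*(-¼)) + 2/4) + 5)² = (((1 - ½) + (¼)*2) + 5)² = ((½ + ½) + 5)² = (1 + 5)² = 6² = 36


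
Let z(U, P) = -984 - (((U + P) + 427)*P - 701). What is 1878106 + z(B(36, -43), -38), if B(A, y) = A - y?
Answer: 1895607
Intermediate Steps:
z(U, P) = -283 - P*(427 + P + U) (z(U, P) = -984 - (((P + U) + 427)*P - 701) = -984 - ((427 + P + U)*P - 701) = -984 - (P*(427 + P + U) - 701) = -984 - (-701 + P*(427 + P + U)) = -984 + (701 - P*(427 + P + U)) = -283 - P*(427 + P + U))
1878106 + z(B(36, -43), -38) = 1878106 + (-283 - 1*(-38)**2 - 427*(-38) - 1*(-38)*(36 - 1*(-43))) = 1878106 + (-283 - 1*1444 + 16226 - 1*(-38)*(36 + 43)) = 1878106 + (-283 - 1444 + 16226 - 1*(-38)*79) = 1878106 + (-283 - 1444 + 16226 + 3002) = 1878106 + 17501 = 1895607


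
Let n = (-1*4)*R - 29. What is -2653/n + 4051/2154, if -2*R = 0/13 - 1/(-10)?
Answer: 4859359/51696 ≈ 93.999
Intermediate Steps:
R = -1/20 (R = -(0/13 - 1/(-10))/2 = -(0*(1/13) - 1*(-1/10))/2 = -(0 + 1/10)/2 = -1/2*1/10 = -1/20 ≈ -0.050000)
n = -144/5 (n = -1*4*(-1/20) - 29 = -4*(-1/20) - 29 = 1/5 - 29 = -144/5 ≈ -28.800)
-2653/n + 4051/2154 = -2653/(-144/5) + 4051/2154 = -2653*(-5/144) + 4051*(1/2154) = 13265/144 + 4051/2154 = 4859359/51696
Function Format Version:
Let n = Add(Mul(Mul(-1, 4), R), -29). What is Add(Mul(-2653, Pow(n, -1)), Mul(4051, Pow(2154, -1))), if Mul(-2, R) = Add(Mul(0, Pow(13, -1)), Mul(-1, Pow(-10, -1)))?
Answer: Rational(4859359, 51696) ≈ 93.999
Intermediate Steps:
R = Rational(-1, 20) (R = Mul(Rational(-1, 2), Add(Mul(0, Pow(13, -1)), Mul(-1, Pow(-10, -1)))) = Mul(Rational(-1, 2), Add(Mul(0, Rational(1, 13)), Mul(-1, Rational(-1, 10)))) = Mul(Rational(-1, 2), Add(0, Rational(1, 10))) = Mul(Rational(-1, 2), Rational(1, 10)) = Rational(-1, 20) ≈ -0.050000)
n = Rational(-144, 5) (n = Add(Mul(Mul(-1, 4), Rational(-1, 20)), -29) = Add(Mul(-4, Rational(-1, 20)), -29) = Add(Rational(1, 5), -29) = Rational(-144, 5) ≈ -28.800)
Add(Mul(-2653, Pow(n, -1)), Mul(4051, Pow(2154, -1))) = Add(Mul(-2653, Pow(Rational(-144, 5), -1)), Mul(4051, Pow(2154, -1))) = Add(Mul(-2653, Rational(-5, 144)), Mul(4051, Rational(1, 2154))) = Add(Rational(13265, 144), Rational(4051, 2154)) = Rational(4859359, 51696)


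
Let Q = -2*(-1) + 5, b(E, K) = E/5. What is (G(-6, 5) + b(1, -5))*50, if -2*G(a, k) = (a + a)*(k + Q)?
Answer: 3610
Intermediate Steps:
b(E, K) = E/5 (b(E, K) = E*(⅕) = E/5)
Q = 7 (Q = 2 + 5 = 7)
G(a, k) = -a*(7 + k) (G(a, k) = -(a + a)*(k + 7)/2 = -2*a*(7 + k)/2 = -a*(7 + k))
(G(-6, 5) + b(1, -5))*50 = (-1*(-6)*(7 + 5) + (⅕)*1)*50 = (-1*(-6)*12 + ⅕)*50 = (72 + ⅕)*50 = (361/5)*50 = 3610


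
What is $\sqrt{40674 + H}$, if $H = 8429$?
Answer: $\sqrt{49103} \approx 221.59$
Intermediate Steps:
$\sqrt{40674 + H} = \sqrt{40674 + 8429} = \sqrt{49103}$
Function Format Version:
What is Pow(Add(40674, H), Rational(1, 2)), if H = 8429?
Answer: Pow(49103, Rational(1, 2)) ≈ 221.59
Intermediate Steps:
Pow(Add(40674, H), Rational(1, 2)) = Pow(Add(40674, 8429), Rational(1, 2)) = Pow(49103, Rational(1, 2))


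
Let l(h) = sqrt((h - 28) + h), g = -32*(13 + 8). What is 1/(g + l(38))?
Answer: -14/9407 - sqrt(3)/112884 ≈ -0.0015036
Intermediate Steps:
g = -672 (g = -32*21 = -672)
l(h) = sqrt(-28 + 2*h) (l(h) = sqrt((-28 + h) + h) = sqrt(-28 + 2*h))
1/(g + l(38)) = 1/(-672 + sqrt(-28 + 2*38)) = 1/(-672 + sqrt(-28 + 76)) = 1/(-672 + sqrt(48)) = 1/(-672 + 4*sqrt(3))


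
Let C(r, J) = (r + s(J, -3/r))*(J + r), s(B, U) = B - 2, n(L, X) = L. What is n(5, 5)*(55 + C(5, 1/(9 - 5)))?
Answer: 5765/16 ≈ 360.31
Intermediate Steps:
s(B, U) = -2 + B
C(r, J) = (J + r)*(-2 + J + r) (C(r, J) = (r + (-2 + J))*(J + r) = (-2 + J + r)*(J + r) = (J + r)*(-2 + J + r))
n(5, 5)*(55 + C(5, 1/(9 - 5))) = 5*(55 + (5² + 5/(9 - 5) + (-2 + 1/(9 - 5))/(9 - 5) + 5*(-2 + 1/(9 - 5)))) = 5*(55 + (25 + 5/4 + (-2 + 1/4)/4 + 5*(-2 + 1/4))) = 5*(55 + (25 + (¼)*5 + (-2 + ¼)/4 + 5*(-2 + ¼))) = 5*(55 + (25 + 5/4 + (¼)*(-7/4) + 5*(-7/4))) = 5*(55 + (25 + 5/4 - 7/16 - 35/4)) = 5*(55 + 273/16) = 5*(1153/16) = 5765/16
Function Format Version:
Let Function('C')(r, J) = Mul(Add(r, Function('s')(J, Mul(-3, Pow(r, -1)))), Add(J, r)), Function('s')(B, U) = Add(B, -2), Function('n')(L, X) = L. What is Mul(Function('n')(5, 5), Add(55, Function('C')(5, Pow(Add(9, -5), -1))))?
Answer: Rational(5765, 16) ≈ 360.31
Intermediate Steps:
Function('s')(B, U) = Add(-2, B)
Function('C')(r, J) = Mul(Add(J, r), Add(-2, J, r)) (Function('C')(r, J) = Mul(Add(r, Add(-2, J)), Add(J, r)) = Mul(Add(-2, J, r), Add(J, r)) = Mul(Add(J, r), Add(-2, J, r)))
Mul(Function('n')(5, 5), Add(55, Function('C')(5, Pow(Add(9, -5), -1)))) = Mul(5, Add(55, Add(Pow(5, 2), Mul(Pow(Add(9, -5), -1), 5), Mul(Pow(Add(9, -5), -1), Add(-2, Pow(Add(9, -5), -1))), Mul(5, Add(-2, Pow(Add(9, -5), -1)))))) = Mul(5, Add(55, Add(25, Mul(Pow(4, -1), 5), Mul(Pow(4, -1), Add(-2, Pow(4, -1))), Mul(5, Add(-2, Pow(4, -1)))))) = Mul(5, Add(55, Add(25, Mul(Rational(1, 4), 5), Mul(Rational(1, 4), Add(-2, Rational(1, 4))), Mul(5, Add(-2, Rational(1, 4)))))) = Mul(5, Add(55, Add(25, Rational(5, 4), Mul(Rational(1, 4), Rational(-7, 4)), Mul(5, Rational(-7, 4))))) = Mul(5, Add(55, Add(25, Rational(5, 4), Rational(-7, 16), Rational(-35, 4)))) = Mul(5, Add(55, Rational(273, 16))) = Mul(5, Rational(1153, 16)) = Rational(5765, 16)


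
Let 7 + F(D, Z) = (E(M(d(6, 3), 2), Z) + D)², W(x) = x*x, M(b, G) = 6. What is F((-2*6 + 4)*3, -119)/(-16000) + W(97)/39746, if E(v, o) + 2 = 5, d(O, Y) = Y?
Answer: 33323559/158984000 ≈ 0.20960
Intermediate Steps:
E(v, o) = 3 (E(v, o) = -2 + 5 = 3)
W(x) = x²
F(D, Z) = -7 + (3 + D)²
F((-2*6 + 4)*3, -119)/(-16000) + W(97)/39746 = (-7 + (3 + (-2*6 + 4)*3)²)/(-16000) + 97²/39746 = (-7 + (3 + (-12 + 4)*3)²)*(-1/16000) + 9409*(1/39746) = (-7 + (3 - 8*3)²)*(-1/16000) + 9409/39746 = (-7 + (3 - 24)²)*(-1/16000) + 9409/39746 = (-7 + (-21)²)*(-1/16000) + 9409/39746 = (-7 + 441)*(-1/16000) + 9409/39746 = 434*(-1/16000) + 9409/39746 = -217/8000 + 9409/39746 = 33323559/158984000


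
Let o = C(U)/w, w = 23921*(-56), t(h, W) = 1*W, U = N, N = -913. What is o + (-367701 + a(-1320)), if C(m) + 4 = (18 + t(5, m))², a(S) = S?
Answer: -26017498743/70504 ≈ -3.6902e+5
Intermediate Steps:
U = -913
t(h, W) = W
C(m) = -4 + (18 + m)²
w = -1339576
o = -42159/70504 (o = (-4 + (18 - 913)²)/(-1339576) = (-4 + (-895)²)*(-1/1339576) = (-4 + 801025)*(-1/1339576) = 801021*(-1/1339576) = -42159/70504 ≈ -0.59797)
o + (-367701 + a(-1320)) = -42159/70504 + (-367701 - 1320) = -42159/70504 - 369021 = -26017498743/70504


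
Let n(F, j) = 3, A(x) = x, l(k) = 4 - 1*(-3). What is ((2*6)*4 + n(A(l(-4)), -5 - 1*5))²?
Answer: 2601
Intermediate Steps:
l(k) = 7 (l(k) = 4 + 3 = 7)
((2*6)*4 + n(A(l(-4)), -5 - 1*5))² = ((2*6)*4 + 3)² = (12*4 + 3)² = (48 + 3)² = 51² = 2601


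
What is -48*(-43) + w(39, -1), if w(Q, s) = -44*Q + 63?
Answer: 411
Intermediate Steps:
w(Q, s) = 63 - 44*Q
-48*(-43) + w(39, -1) = -48*(-43) + (63 - 44*39) = 2064 + (63 - 1716) = 2064 - 1653 = 411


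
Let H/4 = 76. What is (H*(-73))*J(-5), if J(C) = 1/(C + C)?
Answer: 11096/5 ≈ 2219.2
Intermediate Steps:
H = 304 (H = 4*76 = 304)
J(C) = 1/(2*C)
(H*(-73))*J(-5) = (304*(-73))*((½)/(-5)) = -11096*(-1)/5 = -22192*(-⅒) = 11096/5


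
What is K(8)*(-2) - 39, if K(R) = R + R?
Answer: -71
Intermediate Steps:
K(R) = 2*R
K(8)*(-2) - 39 = (2*8)*(-2) - 39 = 16*(-2) - 39 = -32 - 39 = -71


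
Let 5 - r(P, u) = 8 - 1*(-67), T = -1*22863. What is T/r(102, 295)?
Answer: 22863/70 ≈ 326.61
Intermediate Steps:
T = -22863
r(P, u) = -70 (r(P, u) = 5 - (8 - 1*(-67)) = 5 - (8 + 67) = 5 - 1*75 = 5 - 75 = -70)
T/r(102, 295) = -22863/(-70) = -22863*(-1/70) = 22863/70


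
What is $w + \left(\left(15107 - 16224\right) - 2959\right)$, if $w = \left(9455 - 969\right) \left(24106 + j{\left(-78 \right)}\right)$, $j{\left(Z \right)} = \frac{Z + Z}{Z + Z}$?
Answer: $204567926$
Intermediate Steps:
$j{\left(Z \right)} = 1$ ($j{\left(Z \right)} = \frac{2 Z}{2 Z} = 2 Z \frac{1}{2 Z} = 1$)
$w = 204572002$ ($w = \left(9455 - 969\right) \left(24106 + 1\right) = 8486 \cdot 24107 = 204572002$)
$w + \left(\left(15107 - 16224\right) - 2959\right) = 204572002 + \left(\left(15107 - 16224\right) - 2959\right) = 204572002 - 4076 = 204567926$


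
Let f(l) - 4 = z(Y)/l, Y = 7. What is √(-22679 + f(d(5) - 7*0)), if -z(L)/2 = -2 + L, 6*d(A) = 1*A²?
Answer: I*√566935/5 ≈ 150.59*I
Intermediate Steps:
d(A) = A²/6 (d(A) = (1*A²)/6 = A²/6)
z(L) = 4 - 2*L (z(L) = -2*(-2 + L) = 4 - 2*L)
f(l) = 4 - 10/l (f(l) = 4 + (4 - 2*7)/l = 4 + (4 - 14)/l = 4 - 10/l)
√(-22679 + f(d(5) - 7*0)) = √(-22679 + (4 - 10/((⅙)*5² - 7*0))) = √(-22679 + (4 - 10/((⅙)*25 + 0))) = √(-22679 + (4 - 10/(25/6 + 0))) = √(-22679 + (4 - 10/25/6)) = √(-22679 + (4 - 10*6/25)) = √(-22679 + (4 - 12/5)) = √(-22679 + 8/5) = √(-113387/5) = I*√566935/5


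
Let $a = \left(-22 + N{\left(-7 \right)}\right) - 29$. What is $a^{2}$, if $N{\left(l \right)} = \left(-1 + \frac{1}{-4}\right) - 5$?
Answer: $\frac{52441}{16} \approx 3277.6$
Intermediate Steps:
$N{\left(l \right)} = - \frac{25}{4}$ ($N{\left(l \right)} = \left(-1 - \frac{1}{4}\right) - 5 = - \frac{5}{4} - 5 = - \frac{25}{4}$)
$a = - \frac{229}{4}$ ($a = \left(-22 - \frac{25}{4}\right) - 29 = - \frac{113}{4} - 29 = - \frac{229}{4} \approx -57.25$)
$a^{2} = \left(- \frac{229}{4}\right)^{2} = \frac{52441}{16}$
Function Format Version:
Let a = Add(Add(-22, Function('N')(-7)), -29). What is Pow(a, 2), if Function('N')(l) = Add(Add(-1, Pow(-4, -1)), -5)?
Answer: Rational(52441, 16) ≈ 3277.6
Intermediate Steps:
Function('N')(l) = Rational(-25, 4) (Function('N')(l) = Add(Add(-1, Rational(-1, 4)), -5) = Add(Rational(-5, 4), -5) = Rational(-25, 4))
a = Rational(-229, 4) (a = Add(Add(-22, Rational(-25, 4)), -29) = Add(Rational(-113, 4), -29) = Rational(-229, 4) ≈ -57.250)
Pow(a, 2) = Pow(Rational(-229, 4), 2) = Rational(52441, 16)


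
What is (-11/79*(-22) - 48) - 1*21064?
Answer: -1667606/79 ≈ -21109.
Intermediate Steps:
(-11/79*(-22) - 48) - 1*21064 = (-11*1/79*(-22) - 48) - 21064 = (-11/79*(-22) - 48) - 21064 = (242/79 - 48) - 21064 = -3550/79 - 21064 = -1667606/79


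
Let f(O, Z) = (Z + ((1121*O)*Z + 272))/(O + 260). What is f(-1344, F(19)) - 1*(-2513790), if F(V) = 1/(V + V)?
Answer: 103549533967/41192 ≈ 2.5138e+6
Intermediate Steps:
F(V) = 1/(2*V)
f(O, Z) = (272 + Z + 1121*O*Z)/(260 + O) (f(O, Z) = (Z + (1121*O*Z + 272))/(260 + O) = (Z + (272 + 1121*O*Z))/(260 + O) = (272 + Z + 1121*O*Z)/(260 + O))
f(-1344, F(19)) - 1*(-2513790) = (272 + (1/2)/19 + 1121*(-1344)*((1/2)/19))/(260 - 1344) - 1*(-2513790) = (272 + (1/2)*(1/19) + 1121*(-1344)*((1/2)*(1/19)))/(-1084) + 2513790 = -(272 + 1/38 + 1121*(-1344)*(1/38))/1084 + 2513790 = -(272 + 1/38 - 39648)/1084 + 2513790 = -1/1084*(-1496287/38) + 2513790 = 1496287/41192 + 2513790 = 103549533967/41192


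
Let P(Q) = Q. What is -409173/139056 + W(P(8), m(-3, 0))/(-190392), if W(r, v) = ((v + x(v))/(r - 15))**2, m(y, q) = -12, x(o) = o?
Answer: -53018612795/18017810384 ≈ -2.9426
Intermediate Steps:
W(r, v) = 4*v**2/(-15 + r)**2 (W(r, v) = ((v + v)/(r - 15))**2 = ((2*v)/(-15 + r))**2 = (2*v/(-15 + r))**2 = 4*v**2/(-15 + r)**2)
-409173/139056 + W(P(8), m(-3, 0))/(-190392) = -409173/139056 + (4*(-12)**2/(-15 + 8)**2)/(-190392) = -409173*1/139056 + (4*144/(-7)**2)*(-1/190392) = -136391/46352 + (4*144*(1/49))*(-1/190392) = -136391/46352 + (576/49)*(-1/190392) = -136391/46352 - 24/388717 = -53018612795/18017810384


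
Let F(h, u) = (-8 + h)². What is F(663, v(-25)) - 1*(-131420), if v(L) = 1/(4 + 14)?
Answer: 560445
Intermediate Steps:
v(L) = 1/18
F(663, v(-25)) - 1*(-131420) = (-8 + 663)² - 1*(-131420) = 655² + 131420 = 429025 + 131420 = 560445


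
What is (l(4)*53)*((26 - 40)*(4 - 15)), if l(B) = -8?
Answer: -65296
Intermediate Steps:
(l(4)*53)*((26 - 40)*(4 - 15)) = (-8*53)*((26 - 40)*(4 - 15)) = -(-5936)*(-11) = -424*154 = -65296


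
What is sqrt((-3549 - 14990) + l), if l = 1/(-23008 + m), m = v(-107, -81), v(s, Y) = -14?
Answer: I*sqrt(1091766829322)/7674 ≈ 136.16*I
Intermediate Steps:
m = -14
l = -1/23022 (l = 1/(-23008 - 14) = 1/(-23022) = -1/23022 ≈ -4.3437e-5)
sqrt((-3549 - 14990) + l) = sqrt((-3549 - 14990) - 1/23022) = sqrt(-18539 - 1/23022) = sqrt(-426804859/23022) = I*sqrt(1091766829322)/7674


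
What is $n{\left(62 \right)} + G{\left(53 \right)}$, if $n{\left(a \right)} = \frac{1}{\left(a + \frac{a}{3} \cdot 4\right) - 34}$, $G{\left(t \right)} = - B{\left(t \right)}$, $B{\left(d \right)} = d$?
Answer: $- \frac{17593}{332} \approx -52.991$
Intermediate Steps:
$G{\left(t \right)} = - t$
$n{\left(a \right)} = \frac{1}{-34 + \frac{7 a}{3}}$ ($n{\left(a \right)} = \frac{1}{\left(a + a \frac{1}{3} \cdot 4\right) - 34} = \frac{1}{\left(a + \frac{a}{3} \cdot 4\right) - 34} = \frac{1}{\left(a + \frac{4 a}{3}\right) - 34} = \frac{1}{\frac{7 a}{3} - 34} = \frac{1}{-34 + \frac{7 a}{3}}$)
$n{\left(62 \right)} + G{\left(53 \right)} = \frac{3}{-102 + 7 \cdot 62} - 53 = \frac{3}{-102 + 434} - 53 = \frac{3}{332} - 53 = - \frac{17593}{332}$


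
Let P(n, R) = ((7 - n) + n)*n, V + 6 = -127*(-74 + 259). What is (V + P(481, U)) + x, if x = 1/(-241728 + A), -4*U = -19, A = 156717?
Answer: -1711611475/85011 ≈ -20134.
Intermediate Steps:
U = 19/4 (U = -¼*(-19) = 19/4 ≈ 4.7500)
V = -23501 (V = -6 - 127*(-74 + 259) = -6 - 127*185 = -6 - 23495 = -23501)
P(n, R) = 7*n
x = -1/85011 (x = 1/(-241728 + 156717) = 1/(-85011) = -1/85011 ≈ -1.1763e-5)
(V + P(481, U)) + x = (-23501 + 7*481) - 1/85011 = (-23501 + 3367) - 1/85011 = -20134 - 1/85011 = -1711611475/85011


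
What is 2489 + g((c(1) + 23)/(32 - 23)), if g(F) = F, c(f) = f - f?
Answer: 22424/9 ≈ 2491.6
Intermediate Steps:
c(f) = 0
2489 + g((c(1) + 23)/(32 - 23)) = 2489 + (0 + 23)/(32 - 23) = 2489 + 23/9 = 22424/9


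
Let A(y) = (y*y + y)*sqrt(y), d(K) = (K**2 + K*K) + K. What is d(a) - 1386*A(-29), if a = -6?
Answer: 66 - 1125432*I*sqrt(29) ≈ 66.0 - 6.0606e+6*I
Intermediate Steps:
d(K) = K + 2*K**2 (d(K) = (K**2 + K**2) + K = 2*K**2 + K = K + 2*K**2)
A(y) = sqrt(y)*(y + y**2) (A(y) = (y**2 + y)*sqrt(y) = (y + y**2)*sqrt(y) = sqrt(y)*(y + y**2))
d(a) - 1386*A(-29) = -6*(1 + 2*(-6)) - 1386*(-29)**(3/2)*(1 - 29) = -6*(1 - 12) - 1386*(-29*I*sqrt(29))*(-28) = -6*(-11) - 1125432*I*sqrt(29) = 66 - 1125432*I*sqrt(29)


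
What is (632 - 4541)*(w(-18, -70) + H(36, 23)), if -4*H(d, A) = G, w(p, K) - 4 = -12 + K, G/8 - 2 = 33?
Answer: 578532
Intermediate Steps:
G = 280 (G = 16 + 8*33 = 16 + 264 = 280)
w(p, K) = -8 + K (w(p, K) = 4 + (-12 + K) = -8 + K)
H(d, A) = -70 (H(d, A) = -1/4*280 = -70)
(632 - 4541)*(w(-18, -70) + H(36, 23)) = (632 - 4541)*((-8 - 70) - 70) = -3909*(-78 - 70) = -3909*(-148) = 578532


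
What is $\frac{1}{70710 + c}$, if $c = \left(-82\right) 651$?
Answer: $\frac{1}{17328} \approx 5.771 \cdot 10^{-5}$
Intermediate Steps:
$c = -53382$
$\frac{1}{70710 + c} = \frac{1}{70710 - 53382} = \frac{1}{17328}$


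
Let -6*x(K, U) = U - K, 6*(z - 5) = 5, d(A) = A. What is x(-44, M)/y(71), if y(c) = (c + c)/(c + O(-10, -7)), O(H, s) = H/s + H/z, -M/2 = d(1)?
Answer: -495/142 ≈ -3.4859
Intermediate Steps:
M = -2 (M = -2*1 = -2)
z = 35/6 (z = 5 + (⅙)*5 = 5 + ⅚ = 35/6 ≈ 5.8333)
O(H, s) = 6*H/35 + H/s (O(H, s) = H/s + H/(35/6) = H/s + H*(6/35) = H/s + 6*H/35 = 6*H/35 + H/s)
y(c) = 2*c/(-2/7 + c) (y(c) = (c + c)/(c + ((6/35)*(-10) - 10/(-7))) = (2*c)/(c + (-12/7 - 10*(-⅐))) = (2*c)/(c + (-12/7 + 10/7)) = (2*c)/(c - 2/7) = (2*c)/(-2/7 + c) = 2*c/(-2/7 + c))
x(K, U) = -U/6 + K/6 (x(K, U) = -(U - K)/6 = -U/6 + K/6)
x(-44, M)/y(71) = (-⅙*(-2) + (⅙)*(-44))/((14*71/(-2 + 7*71))) = (⅓ - 22/3)/((14*71/(-2 + 497))) = -7/(14*71/495) = -7/(14*71*(1/495)) = -7/994/495 = -7*495/994 = -495/142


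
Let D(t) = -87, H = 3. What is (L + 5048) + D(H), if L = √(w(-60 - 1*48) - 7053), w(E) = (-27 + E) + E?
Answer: 4961 + 8*I*√114 ≈ 4961.0 + 85.417*I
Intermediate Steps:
w(E) = -27 + 2*E
L = 8*I*√114 (L = √((-27 + 2*(-60 - 1*48)) - 7053) = √((-27 + 2*(-60 - 48)) - 7053) = √((-27 + 2*(-108)) - 7053) = √((-27 - 216) - 7053) = √(-243 - 7053) = √(-7296) = 8*I*√114 ≈ 85.417*I)
(L + 5048) + D(H) = (8*I*√114 + 5048) - 87 = (5048 + 8*I*√114) - 87 = 4961 + 8*I*√114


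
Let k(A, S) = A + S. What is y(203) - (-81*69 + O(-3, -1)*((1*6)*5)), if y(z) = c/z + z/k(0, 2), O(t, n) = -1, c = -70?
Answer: 331769/58 ≈ 5720.2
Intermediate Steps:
y(z) = z/2 - 70/z (y(z) = -70/z + z/(0 + 2) = -70/z + z/2 = z/2 - 70/z)
y(203) - (-81*69 + O(-3, -1)*((1*6)*5)) = ((½)*203 - 70/203) - (-81*69 - 1*6*5) = (203/2 - 70*1/203) - (-5589 - 6*5) = (203/2 - 10/29) - (-5589 - 1*30) = 5867/58 - (-5589 - 30) = 5867/58 - 1*(-5619) = 5867/58 + 5619 = 331769/58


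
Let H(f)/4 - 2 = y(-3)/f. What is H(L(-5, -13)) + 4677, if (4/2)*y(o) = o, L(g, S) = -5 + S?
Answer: 14056/3 ≈ 4685.3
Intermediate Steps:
y(o) = o/2
H(f) = 8 - 6/f (H(f) = 8 + 4*(((½)*(-3))/f) = 8 + 4*(-3/(2*f)) = 8 - 6/f)
H(L(-5, -13)) + 4677 = (8 - 6/(-5 - 13)) + 4677 = (8 - 6/(-18)) + 4677 = (8 - 6*(-1/18)) + 4677 = (8 + ⅓) + 4677 = 25/3 + 4677 = 14056/3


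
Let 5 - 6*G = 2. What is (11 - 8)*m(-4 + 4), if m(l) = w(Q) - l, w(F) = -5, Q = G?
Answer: -15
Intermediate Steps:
G = ½ (G = ⅚ - ⅙*2 = ⅚ - ⅓ = ½ ≈ 0.50000)
Q = ½ ≈ 0.50000
m(l) = -5 - l
(11 - 8)*m(-4 + 4) = (11 - 8)*(-5 - (-4 + 4)) = 3*(-5 - 1*0) = 3*(-5 + 0) = 3*(-5) = -15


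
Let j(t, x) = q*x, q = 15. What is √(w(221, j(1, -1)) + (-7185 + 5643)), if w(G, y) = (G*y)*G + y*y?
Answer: 6*I*√20387 ≈ 856.7*I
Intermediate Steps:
j(t, x) = 15*x
w(G, y) = y² + y*G² (w(G, y) = y*G² + y² = y² + y*G²)
√(w(221, j(1, -1)) + (-7185 + 5643)) = √((15*(-1))*(15*(-1) + 221²) + (-7185 + 5643)) = √(-15*(-15 + 48841) - 1542) = √(-15*48826 - 1542) = √(-732390 - 1542) = √(-733932) = 6*I*√20387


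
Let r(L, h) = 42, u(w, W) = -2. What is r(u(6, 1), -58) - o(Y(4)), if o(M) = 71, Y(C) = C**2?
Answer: -29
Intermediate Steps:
r(u(6, 1), -58) - o(Y(4)) = 42 - 1*71 = 42 - 71 = -29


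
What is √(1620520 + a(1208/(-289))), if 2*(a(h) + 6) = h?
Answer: 3*√52036438/17 ≈ 1273.0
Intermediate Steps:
a(h) = -6 + h/2
√(1620520 + a(1208/(-289))) = √(1620520 + (-6 + (1208/(-289))/2)) = √(1620520 + (-6 + (1208*(-1/289))/2)) = √(1620520 + (-6 + (½)*(-1208/289))) = √(1620520 + (-6 - 604/289)) = √(1620520 - 2338/289) = √(468327942/289) = 3*√52036438/17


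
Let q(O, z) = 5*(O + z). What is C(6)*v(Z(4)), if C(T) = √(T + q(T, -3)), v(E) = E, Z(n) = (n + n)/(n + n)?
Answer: √21 ≈ 4.5826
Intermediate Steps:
Z(n) = 1 (Z(n) = (2*n)/((2*n)) = (2*n)*(1/(2*n)) = 1)
q(O, z) = 5*O + 5*z
C(T) = √(-15 + 6*T) (C(T) = √(T + (5*T + 5*(-3))) = √(T + (5*T - 15)) = √(T + (-15 + 5*T)) = √(-15 + 6*T))
C(6)*v(Z(4)) = √(-15 + 6*6)*1 = √(-15 + 36)*1 = √21*1 = √21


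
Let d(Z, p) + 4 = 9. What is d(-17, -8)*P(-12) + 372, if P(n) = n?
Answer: 312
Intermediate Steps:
d(Z, p) = 5 (d(Z, p) = -4 + 9 = 5)
d(-17, -8)*P(-12) + 372 = 5*(-12) + 372 = -60 + 372 = 312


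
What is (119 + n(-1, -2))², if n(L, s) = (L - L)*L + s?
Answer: 13689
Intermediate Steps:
n(L, s) = s (n(L, s) = 0*L + s = 0 + s = s)
(119 + n(-1, -2))² = (119 - 2)² = 117² = 13689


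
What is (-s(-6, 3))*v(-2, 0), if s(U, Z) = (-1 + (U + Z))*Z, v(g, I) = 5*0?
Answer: 0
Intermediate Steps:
v(g, I) = 0
s(U, Z) = Z*(-1 + U + Z) (s(U, Z) = (-1 + U + Z)*Z = Z*(-1 + U + Z))
(-s(-6, 3))*v(-2, 0) = -3*(-1 - 6 + 3)*0 = -3*(-4)*0 = -1*(-12)*0 = 12*0 = 0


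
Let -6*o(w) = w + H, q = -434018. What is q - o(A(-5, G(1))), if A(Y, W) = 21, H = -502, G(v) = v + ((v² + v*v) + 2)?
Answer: -2604589/6 ≈ -4.3410e+5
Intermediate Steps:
G(v) = 2 + v + 2*v² (G(v) = v + ((v² + v²) + 2) = v + (2*v² + 2) = v + (2 + 2*v²) = 2 + v + 2*v²)
o(w) = 251/3 - w/6 (o(w) = -(w - 502)/6 = -(-502 + w)/6 = 251/3 - w/6)
q - o(A(-5, G(1))) = -434018 - (251/3 - ⅙*21) = -434018 - (251/3 - 7/2) = -434018 - 1*481/6 = -434018 - 481/6 = -2604589/6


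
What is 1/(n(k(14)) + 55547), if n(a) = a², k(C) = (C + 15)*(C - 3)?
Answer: 1/157308 ≈ 6.3570e-6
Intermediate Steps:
k(C) = (-3 + C)*(15 + C) (k(C) = (15 + C)*(-3 + C) = (-3 + C)*(15 + C))
1/(n(k(14)) + 55547) = 1/((-45 + 14² + 12*14)² + 55547) = 1/((-45 + 196 + 168)² + 55547) = 1/(319² + 55547) = 1/(101761 + 55547) = 1/157308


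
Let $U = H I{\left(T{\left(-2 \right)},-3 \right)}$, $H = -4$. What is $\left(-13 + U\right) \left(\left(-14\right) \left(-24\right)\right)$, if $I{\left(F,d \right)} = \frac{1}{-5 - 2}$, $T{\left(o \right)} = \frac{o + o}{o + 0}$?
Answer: $-4176$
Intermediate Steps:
$T{\left(o \right)} = 2$ ($T{\left(o \right)} = \frac{2 o}{o} = 2$)
$I{\left(F,d \right)} = - \frac{1}{7}$ ($I{\left(F,d \right)} = \frac{1}{-7} = - \frac{1}{7}$)
$U = \frac{4}{7}$ ($U = \left(-4\right) \left(- \frac{1}{7}\right) = \frac{4}{7} \approx 0.57143$)
$\left(-13 + U\right) \left(\left(-14\right) \left(-24\right)\right) = \left(-13 + \frac{4}{7}\right) \left(\left(-14\right) \left(-24\right)\right) = \left(- \frac{87}{7}\right) 336 = -4176$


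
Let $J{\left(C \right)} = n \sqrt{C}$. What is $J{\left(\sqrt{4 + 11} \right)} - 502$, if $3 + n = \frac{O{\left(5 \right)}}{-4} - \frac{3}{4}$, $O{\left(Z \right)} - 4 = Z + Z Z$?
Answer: $-502 - \frac{49 \sqrt[4]{15}}{4} \approx -526.11$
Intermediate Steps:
$O{\left(Z \right)} = 4 + Z + Z^{2}$ ($O{\left(Z \right)} = 4 + \left(Z + Z Z\right) = 4 + \left(Z + Z^{2}\right) = 4 + Z + Z^{2}$)
$n = - \frac{49}{4}$ ($n = -3 + \left(\frac{4 + 5 + 5^{2}}{-4} - \frac{3}{4}\right) = -3 + \left(\left(4 + 5 + 25\right) \left(- \frac{1}{4}\right) - \frac{3}{4}\right) = -3 + \left(34 \left(- \frac{1}{4}\right) - \frac{3}{4}\right) = -3 - \frac{37}{4} = - \frac{49}{4} \approx -12.25$)
$J{\left(C \right)} = - \frac{49 \sqrt{C}}{4}$
$J{\left(\sqrt{4 + 11} \right)} - 502 = - \frac{49 \sqrt{\sqrt{4 + 11}}}{4} - 502 = - \frac{49 \sqrt{\sqrt{15}}}{4} - 502 = - \frac{49 \sqrt[4]{15}}{4} - 502 = -502 - \frac{49 \sqrt[4]{15}}{4}$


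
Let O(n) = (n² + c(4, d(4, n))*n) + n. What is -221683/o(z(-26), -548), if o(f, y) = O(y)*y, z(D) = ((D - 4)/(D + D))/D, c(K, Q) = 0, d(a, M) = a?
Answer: 221683/164266288 ≈ 0.0013495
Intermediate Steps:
z(D) = (-4 + D)/(2*D²) (z(D) = ((-4 + D)/((2*D)))/D = ((-4 + D)*(1/(2*D)))/D = ((-4 + D)/(2*D))/D = (-4 + D)/(2*D²))
O(n) = n + n² (O(n) = (n² + 0*n) + n = (n² + 0) + n = n² + n = n + n²)
o(f, y) = y²*(1 + y) (o(f, y) = (y*(1 + y))*y = y²*(1 + y))
-221683/o(z(-26), -548) = -221683*1/(300304*(1 - 548)) = -221683/(300304*(-547)) = -221683/(-164266288) = -221683*(-1/164266288) = 221683/164266288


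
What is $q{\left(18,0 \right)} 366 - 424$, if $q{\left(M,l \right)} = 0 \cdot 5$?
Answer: $-424$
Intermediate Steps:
$q{\left(M,l \right)} = 0$
$q{\left(18,0 \right)} 366 - 424 = 0 \cdot 366 - 424 = 0 - 424 = -424$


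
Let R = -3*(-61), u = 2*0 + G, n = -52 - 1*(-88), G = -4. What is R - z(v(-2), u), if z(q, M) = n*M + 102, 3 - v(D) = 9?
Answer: 225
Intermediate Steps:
v(D) = -6 (v(D) = 3 - 1*9 = 3 - 9 = -6)
n = 36 (n = -52 + 88 = 36)
u = -4 (u = 2*0 - 4 = 0 - 4 = -4)
z(q, M) = 102 + 36*M (z(q, M) = 36*M + 102 = 102 + 36*M)
R = 183
R - z(v(-2), u) = 183 - (102 + 36*(-4)) = 183 - (102 - 144) = 183 - 1*(-42) = 183 + 42 = 225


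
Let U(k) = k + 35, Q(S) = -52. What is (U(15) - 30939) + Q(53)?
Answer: -30941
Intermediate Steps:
U(k) = 35 + k
(U(15) - 30939) + Q(53) = ((35 + 15) - 30939) - 52 = (50 - 30939) - 52 = -30889 - 52 = -30941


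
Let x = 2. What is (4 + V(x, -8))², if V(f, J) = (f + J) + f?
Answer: 0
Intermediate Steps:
V(f, J) = J + 2*f (V(f, J) = (J + f) + f = J + 2*f)
(4 + V(x, -8))² = (4 + (-8 + 2*2))² = (4 + (-8 + 4))² = (4 - 4)² = 0² = 0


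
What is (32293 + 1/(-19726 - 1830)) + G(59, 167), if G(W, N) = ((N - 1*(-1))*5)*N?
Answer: 3719983587/21556 ≈ 1.7257e+5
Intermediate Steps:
G(W, N) = N*(5 + 5*N) (G(W, N) = ((N + 1)*5)*N = ((1 + N)*5)*N = (5 + 5*N)*N = N*(5 + 5*N))
(32293 + 1/(-19726 - 1830)) + G(59, 167) = (32293 + 1/(-19726 - 1830)) + 5*167*(1 + 167) = (32293 + 1/(-21556)) + 5*167*168 = (32293 - 1/21556) + 140280 = 696107907/21556 + 140280 = 3719983587/21556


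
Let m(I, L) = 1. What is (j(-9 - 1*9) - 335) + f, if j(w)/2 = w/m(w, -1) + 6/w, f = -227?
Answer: -1796/3 ≈ -598.67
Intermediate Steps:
j(w) = 2*w + 12/w (j(w) = 2*(w/1 + 6/w) = 2*(w*1 + 6/w) = 2*(w + 6/w) = 2*w + 12/w)
(j(-9 - 1*9) - 335) + f = ((2*(-9 - 1*9) + 12/(-9 - 1*9)) - 335) - 227 = ((2*(-9 - 9) + 12/(-9 - 9)) - 335) - 227 = ((2*(-18) + 12/(-18)) - 335) - 227 = ((-36 + 12*(-1/18)) - 335) - 227 = ((-36 - 2/3) - 335) - 227 = (-110/3 - 335) - 227 = -1115/3 - 227 = -1796/3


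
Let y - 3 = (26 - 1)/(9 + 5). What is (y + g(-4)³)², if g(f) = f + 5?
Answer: 6561/196 ≈ 33.474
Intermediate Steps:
g(f) = 5 + f
y = 67/14 (y = 3 + (26 - 1)/(9 + 5) = 3 + 25/14 = 67/14 ≈ 4.7857)
(y + g(-4)³)² = (67/14 + (5 - 4)³)² = (67/14 + 1³)² = (67/14 + 1)² = (81/14)² = 6561/196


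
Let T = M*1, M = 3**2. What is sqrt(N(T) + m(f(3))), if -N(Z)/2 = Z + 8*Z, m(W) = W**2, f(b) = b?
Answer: 3*I*sqrt(17) ≈ 12.369*I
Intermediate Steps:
M = 9
T = 9 (T = 9*1 = 9)
N(Z) = -18*Z (N(Z) = -2*(Z + 8*Z) = -18*Z)
sqrt(N(T) + m(f(3))) = sqrt(-18*9 + 3**2) = sqrt(-162 + 9) = sqrt(-153) = 3*I*sqrt(17)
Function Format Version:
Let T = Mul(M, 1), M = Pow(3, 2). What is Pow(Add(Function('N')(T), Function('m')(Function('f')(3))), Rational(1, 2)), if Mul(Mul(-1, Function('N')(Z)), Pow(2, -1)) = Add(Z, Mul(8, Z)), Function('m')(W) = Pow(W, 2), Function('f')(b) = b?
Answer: Mul(3, I, Pow(17, Rational(1, 2))) ≈ Mul(12.369, I)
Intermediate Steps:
M = 9
T = 9 (T = Mul(9, 1) = 9)
Function('N')(Z) = Mul(-18, Z) (Function('N')(Z) = Mul(-2, Add(Z, Mul(8, Z))) = Mul(-2, Mul(9, Z)) = Mul(-18, Z))
Pow(Add(Function('N')(T), Function('m')(Function('f')(3))), Rational(1, 2)) = Pow(Add(Mul(-18, 9), Pow(3, 2)), Rational(1, 2)) = Pow(Add(-162, 9), Rational(1, 2)) = Pow(-153, Rational(1, 2)) = Mul(3, I, Pow(17, Rational(1, 2)))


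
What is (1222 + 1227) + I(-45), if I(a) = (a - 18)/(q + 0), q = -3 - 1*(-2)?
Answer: 2512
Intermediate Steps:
q = -1 (q = -3 + 2 = -1)
I(a) = 18 - a (I(a) = (a - 18)/(-1 + 0) = (-18 + a)/(-1) = (-18 + a)*(-1) = 18 - a)
(1222 + 1227) + I(-45) = (1222 + 1227) + (18 - 1*(-45)) = 2449 + (18 + 45) = 2449 + 63 = 2512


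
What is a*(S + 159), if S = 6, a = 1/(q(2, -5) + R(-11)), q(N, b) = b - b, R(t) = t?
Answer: -15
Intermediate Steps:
q(N, b) = 0
a = -1/11 (a = 1/(0 - 11) = 1/(-11) = -1/11 ≈ -0.090909)
a*(S + 159) = -(6 + 159)/11 = -1/11*165 = -15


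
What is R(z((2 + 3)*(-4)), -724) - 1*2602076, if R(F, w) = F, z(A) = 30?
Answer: -2602046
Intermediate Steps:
R(z((2 + 3)*(-4)), -724) - 1*2602076 = 30 - 1*2602076 = 30 - 2602076 = -2602046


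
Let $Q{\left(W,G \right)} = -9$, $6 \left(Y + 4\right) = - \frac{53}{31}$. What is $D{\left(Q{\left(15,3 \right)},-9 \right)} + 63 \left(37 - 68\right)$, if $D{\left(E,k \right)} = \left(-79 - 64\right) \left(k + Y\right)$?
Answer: $- \frac{9905}{186} \approx -53.253$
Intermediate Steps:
$Y = - \frac{797}{186}$ ($Y = -4 + \frac{\left(-53\right) \frac{1}{31}}{6} = -4 + \frac{1}{6} \left(- \frac{53}{31}\right) = -4 - \frac{53}{186} = - \frac{797}{186} \approx -4.2849$)
$D{\left(E,k \right)} = \frac{113971}{186} - 143 k$ ($D{\left(E,k \right)} = \left(-79 - 64\right) \left(k - \frac{797}{186}\right) = - 143 \left(- \frac{797}{186} + k\right) = \frac{113971}{186} - 143 k$)
$D{\left(Q{\left(15,3 \right)},-9 \right)} + 63 \left(37 - 68\right) = \left(\frac{113971}{186} - -1287\right) + 63 \left(37 - 68\right) = \left(\frac{113971}{186} + 1287\right) + 63 \left(-31\right) = \frac{353353}{186} - 1953 = - \frac{9905}{186}$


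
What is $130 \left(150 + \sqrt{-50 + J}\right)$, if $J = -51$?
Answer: $19500 + 130 i \sqrt{101} \approx 19500.0 + 1306.5 i$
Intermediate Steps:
$130 \left(150 + \sqrt{-50 + J}\right) = 130 \left(150 + \sqrt{-50 - 51}\right) = 130 \left(150 + \sqrt{-101}\right) = 130 \left(150 + i \sqrt{101}\right) = 19500 + 130 i \sqrt{101}$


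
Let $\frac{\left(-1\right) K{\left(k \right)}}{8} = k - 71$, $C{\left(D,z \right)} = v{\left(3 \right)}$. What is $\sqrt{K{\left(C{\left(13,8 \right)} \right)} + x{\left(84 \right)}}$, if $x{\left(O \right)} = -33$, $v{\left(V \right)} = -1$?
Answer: $\sqrt{543} \approx 23.302$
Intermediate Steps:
$C{\left(D,z \right)} = -1$
$K{\left(k \right)} = 568 - 8 k$ ($K{\left(k \right)} = - 8 \left(k - 71\right) = - 8 \left(-71 + k\right) = 568 - 8 k$)
$\sqrt{K{\left(C{\left(13,8 \right)} \right)} + x{\left(84 \right)}} = \sqrt{\left(568 - -8\right) - 33} = \sqrt{\left(568 + 8\right) - 33} = \sqrt{576 - 33} = \sqrt{543}$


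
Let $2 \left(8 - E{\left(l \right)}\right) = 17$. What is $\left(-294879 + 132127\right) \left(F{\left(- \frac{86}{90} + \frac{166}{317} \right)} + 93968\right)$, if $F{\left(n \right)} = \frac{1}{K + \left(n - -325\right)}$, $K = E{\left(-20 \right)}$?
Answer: $- \frac{141398366228832128}{9245663} \approx -1.5293 \cdot 10^{10}$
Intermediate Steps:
$E{\left(l \right)} = - \frac{1}{2}$ ($E{\left(l \right)} = 8 - \frac{17}{2} = - \frac{1}{2}$)
$K = - \frac{1}{2} \approx -0.5$
$F{\left(n \right)} = \frac{1}{\frac{649}{2} + n}$ ($F{\left(n \right)} = \frac{1}{- \frac{1}{2} + \left(n - -325\right)} = \frac{1}{- \frac{1}{2} + \left(n + 325\right)} = \frac{1}{- \frac{1}{2} + \left(325 + n\right)} = \frac{1}{\frac{649}{2} + n}$)
$\left(-294879 + 132127\right) \left(F{\left(- \frac{86}{90} + \frac{166}{317} \right)} + 93968\right) = \left(-294879 + 132127\right) \left(\frac{2}{649 + 2 \left(- \frac{86}{90} + \frac{166}{317}\right)} + 93968\right) = - 162752 \left(\frac{2}{649 + 2 \left(\left(-86\right) \frac{1}{90} + 166 \cdot \frac{1}{317}\right)} + 93968\right) = - 162752 \left(\frac{2}{649 + 2 \left(- \frac{43}{45} + \frac{166}{317}\right)} + 93968\right) = - 162752 \left(\frac{2}{649 + 2 \left(- \frac{6161}{14265}\right)} + 93968\right) = - 162752 \left(\frac{2}{649 - \frac{12322}{14265}} + 93968\right) = - 162752 \left(\frac{2}{\frac{9245663}{14265}} + 93968\right) = - 162752 \left(2 \cdot \frac{14265}{9245663} + 93968\right) = - 162752 \left(\frac{28530}{9245663} + 93968\right) = \left(-162752\right) \frac{868796489314}{9245663} = - \frac{141398366228832128}{9245663}$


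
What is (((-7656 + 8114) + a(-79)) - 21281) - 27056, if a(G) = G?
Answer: -47958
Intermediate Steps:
(((-7656 + 8114) + a(-79)) - 21281) - 27056 = (((-7656 + 8114) - 79) - 21281) - 27056 = ((458 - 79) - 21281) - 27056 = (379 - 21281) - 27056 = -20902 - 27056 = -47958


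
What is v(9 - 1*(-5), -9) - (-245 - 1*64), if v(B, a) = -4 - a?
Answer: 314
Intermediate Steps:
v(9 - 1*(-5), -9) - (-245 - 1*64) = (-4 - 1*(-9)) - (-245 - 1*64) = (-4 + 9) - (-245 - 64) = 5 - 1*(-309) = 5 + 309 = 314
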